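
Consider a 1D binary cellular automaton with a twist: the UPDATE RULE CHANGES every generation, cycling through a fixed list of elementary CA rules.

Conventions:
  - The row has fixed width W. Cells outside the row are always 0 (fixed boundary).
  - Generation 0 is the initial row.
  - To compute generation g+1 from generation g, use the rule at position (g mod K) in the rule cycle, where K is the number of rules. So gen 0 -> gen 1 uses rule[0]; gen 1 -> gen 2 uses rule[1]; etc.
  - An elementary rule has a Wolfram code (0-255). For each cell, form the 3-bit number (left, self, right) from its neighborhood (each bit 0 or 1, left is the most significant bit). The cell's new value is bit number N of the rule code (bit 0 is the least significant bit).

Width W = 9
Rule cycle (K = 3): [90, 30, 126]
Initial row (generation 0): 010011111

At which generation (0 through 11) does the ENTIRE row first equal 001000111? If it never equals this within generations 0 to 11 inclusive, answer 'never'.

Gen 0: 010011111
Gen 1 (rule 90): 101110001
Gen 2 (rule 30): 101001011
Gen 3 (rule 126): 111111111
Gen 4 (rule 90): 100000001
Gen 5 (rule 30): 110000011
Gen 6 (rule 126): 111000111
Gen 7 (rule 90): 101101101
Gen 8 (rule 30): 101001001
Gen 9 (rule 126): 111111111
Gen 10 (rule 90): 100000001
Gen 11 (rule 30): 110000011

Answer: never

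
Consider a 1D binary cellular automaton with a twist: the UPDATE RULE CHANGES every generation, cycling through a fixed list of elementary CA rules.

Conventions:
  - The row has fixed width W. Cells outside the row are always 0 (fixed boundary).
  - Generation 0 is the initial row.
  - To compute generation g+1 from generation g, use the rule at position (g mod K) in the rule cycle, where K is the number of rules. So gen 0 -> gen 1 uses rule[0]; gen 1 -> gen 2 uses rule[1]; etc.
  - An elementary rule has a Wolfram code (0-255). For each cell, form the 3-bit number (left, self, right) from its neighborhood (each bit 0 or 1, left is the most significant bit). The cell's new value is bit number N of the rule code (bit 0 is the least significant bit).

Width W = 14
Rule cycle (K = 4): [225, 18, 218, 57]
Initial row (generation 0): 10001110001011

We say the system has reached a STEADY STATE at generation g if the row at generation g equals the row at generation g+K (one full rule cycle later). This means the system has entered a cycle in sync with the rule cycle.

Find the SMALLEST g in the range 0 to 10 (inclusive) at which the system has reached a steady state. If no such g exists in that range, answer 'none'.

Answer: 10

Derivation:
Gen 0: 10001110001011
Gen 1 (rule 225): 00100110100101
Gen 2 (rule 18): 01011000011000
Gen 3 (rule 218): 10011100111100
Gen 4 (rule 57): 01010010100011
Gen 5 (rule 225): 00100001001001
Gen 6 (rule 18): 01010010110110
Gen 7 (rule 218): 10001100110111
Gen 8 (rule 57): 01101010101100
Gen 9 (rule 225): 00110101010101
Gen 10 (rule 18): 01000000000000
Gen 11 (rule 218): 10100000000000
Gen 12 (rule 57): 01011111111111
Gen 13 (rule 225): 00101111111111
Gen 14 (rule 18): 01000000000000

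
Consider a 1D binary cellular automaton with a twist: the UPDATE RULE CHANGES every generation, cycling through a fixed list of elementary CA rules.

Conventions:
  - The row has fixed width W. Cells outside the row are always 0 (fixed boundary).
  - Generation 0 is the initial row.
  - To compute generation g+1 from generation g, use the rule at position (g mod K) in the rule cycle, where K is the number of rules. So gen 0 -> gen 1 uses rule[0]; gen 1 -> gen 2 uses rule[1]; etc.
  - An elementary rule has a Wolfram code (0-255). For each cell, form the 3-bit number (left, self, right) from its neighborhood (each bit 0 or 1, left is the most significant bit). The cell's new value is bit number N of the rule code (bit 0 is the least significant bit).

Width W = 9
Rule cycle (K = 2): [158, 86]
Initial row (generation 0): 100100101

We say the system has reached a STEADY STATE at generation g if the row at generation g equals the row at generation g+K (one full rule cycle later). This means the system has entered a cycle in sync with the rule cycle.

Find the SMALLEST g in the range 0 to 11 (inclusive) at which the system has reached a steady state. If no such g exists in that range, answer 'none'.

Answer: 8

Derivation:
Gen 0: 100100101
Gen 1 (rule 158): 111111101
Gen 2 (rule 86): 000000101
Gen 3 (rule 158): 000001101
Gen 4 (rule 86): 000010101
Gen 5 (rule 158): 000110101
Gen 6 (rule 86): 001010101
Gen 7 (rule 158): 011010101
Gen 8 (rule 86): 101010101
Gen 9 (rule 158): 101010101
Gen 10 (rule 86): 101010101
Gen 11 (rule 158): 101010101
Gen 12 (rule 86): 101010101
Gen 13 (rule 158): 101010101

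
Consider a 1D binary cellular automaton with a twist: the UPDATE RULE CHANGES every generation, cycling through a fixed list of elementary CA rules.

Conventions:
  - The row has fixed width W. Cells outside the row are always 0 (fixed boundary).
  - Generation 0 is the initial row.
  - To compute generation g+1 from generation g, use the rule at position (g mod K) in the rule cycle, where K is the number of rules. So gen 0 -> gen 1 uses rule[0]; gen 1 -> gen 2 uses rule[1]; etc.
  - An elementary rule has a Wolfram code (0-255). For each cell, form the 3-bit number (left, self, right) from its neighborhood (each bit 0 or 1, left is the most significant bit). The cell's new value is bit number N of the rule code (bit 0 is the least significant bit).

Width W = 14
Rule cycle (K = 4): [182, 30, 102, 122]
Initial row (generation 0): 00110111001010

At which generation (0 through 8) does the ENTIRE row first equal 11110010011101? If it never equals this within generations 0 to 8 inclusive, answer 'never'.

Answer: never

Derivation:
Gen 0: 00110111001010
Gen 1 (rule 182): 01001010111111
Gen 2 (rule 30): 11111010100000
Gen 3 (rule 102): 00001111100000
Gen 4 (rule 122): 00011000110000
Gen 5 (rule 182): 00100101001000
Gen 6 (rule 30): 01111101111100
Gen 7 (rule 102): 10000110000100
Gen 8 (rule 122): 01001111001010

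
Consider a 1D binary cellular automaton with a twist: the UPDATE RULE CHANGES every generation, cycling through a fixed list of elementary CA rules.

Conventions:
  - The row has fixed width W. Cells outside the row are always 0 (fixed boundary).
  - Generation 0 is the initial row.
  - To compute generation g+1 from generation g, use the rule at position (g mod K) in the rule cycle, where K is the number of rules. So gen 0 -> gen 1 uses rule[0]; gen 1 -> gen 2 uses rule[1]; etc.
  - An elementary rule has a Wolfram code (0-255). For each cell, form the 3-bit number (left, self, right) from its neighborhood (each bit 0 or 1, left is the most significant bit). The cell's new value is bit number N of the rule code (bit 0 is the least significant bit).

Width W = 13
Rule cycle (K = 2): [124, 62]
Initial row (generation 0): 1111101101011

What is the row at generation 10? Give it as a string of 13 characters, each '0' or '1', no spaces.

Answer: 1011100101101

Derivation:
Gen 0: 1111101101011
Gen 1 (rule 124): 1000111111111
Gen 2 (rule 62): 1101100000000
Gen 3 (rule 124): 1111110000000
Gen 4 (rule 62): 1000001000000
Gen 5 (rule 124): 1100001100000
Gen 6 (rule 62): 1010011010000
Gen 7 (rule 124): 1111011111000
Gen 8 (rule 62): 1000110000100
Gen 9 (rule 124): 1100111000110
Gen 10 (rule 62): 1011100101101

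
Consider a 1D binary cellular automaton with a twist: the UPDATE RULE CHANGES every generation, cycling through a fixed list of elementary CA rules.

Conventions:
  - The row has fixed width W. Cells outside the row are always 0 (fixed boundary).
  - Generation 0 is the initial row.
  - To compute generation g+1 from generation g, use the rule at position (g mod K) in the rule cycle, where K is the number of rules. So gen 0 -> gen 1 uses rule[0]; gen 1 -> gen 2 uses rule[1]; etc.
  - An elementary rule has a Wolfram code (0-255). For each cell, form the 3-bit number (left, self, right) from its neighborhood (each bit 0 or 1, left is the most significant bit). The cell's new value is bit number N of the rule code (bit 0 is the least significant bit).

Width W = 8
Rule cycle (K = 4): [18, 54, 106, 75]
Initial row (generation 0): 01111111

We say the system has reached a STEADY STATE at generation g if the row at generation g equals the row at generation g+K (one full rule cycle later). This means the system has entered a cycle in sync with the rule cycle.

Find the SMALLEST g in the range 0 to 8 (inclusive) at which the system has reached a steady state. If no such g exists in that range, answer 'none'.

Gen 0: 01111111
Gen 1 (rule 18): 10000000
Gen 2 (rule 54): 11000000
Gen 3 (rule 106): 11000000
Gen 4 (rule 75): 11011111
Gen 5 (rule 18): 00000000
Gen 6 (rule 54): 00000000
Gen 7 (rule 106): 00000000
Gen 8 (rule 75): 11111111
Gen 9 (rule 18): 00000000
Gen 10 (rule 54): 00000000
Gen 11 (rule 106): 00000000
Gen 12 (rule 75): 11111111

Answer: 5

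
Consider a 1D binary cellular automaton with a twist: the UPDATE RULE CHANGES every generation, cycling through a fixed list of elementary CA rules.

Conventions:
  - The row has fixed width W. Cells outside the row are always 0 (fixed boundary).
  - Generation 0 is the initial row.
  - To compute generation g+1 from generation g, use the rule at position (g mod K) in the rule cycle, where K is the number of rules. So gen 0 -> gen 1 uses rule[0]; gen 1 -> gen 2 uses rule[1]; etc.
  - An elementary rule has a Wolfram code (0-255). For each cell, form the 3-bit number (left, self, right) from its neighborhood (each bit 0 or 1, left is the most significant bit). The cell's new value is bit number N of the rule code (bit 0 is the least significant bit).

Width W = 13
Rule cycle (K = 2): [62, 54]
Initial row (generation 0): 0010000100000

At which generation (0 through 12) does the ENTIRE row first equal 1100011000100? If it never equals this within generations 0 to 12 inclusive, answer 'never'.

Gen 0: 0010000100000
Gen 1 (rule 62): 0111001110000
Gen 2 (rule 54): 1000110001000
Gen 3 (rule 62): 1101101011100
Gen 4 (rule 54): 0010011100010
Gen 5 (rule 62): 0111110010111
Gen 6 (rule 54): 1000001111000
Gen 7 (rule 62): 1100011000100
Gen 8 (rule 54): 0010100101110
Gen 9 (rule 62): 0111111111001
Gen 10 (rule 54): 1000000000111
Gen 11 (rule 62): 1100000001100
Gen 12 (rule 54): 0010000010010

Answer: 7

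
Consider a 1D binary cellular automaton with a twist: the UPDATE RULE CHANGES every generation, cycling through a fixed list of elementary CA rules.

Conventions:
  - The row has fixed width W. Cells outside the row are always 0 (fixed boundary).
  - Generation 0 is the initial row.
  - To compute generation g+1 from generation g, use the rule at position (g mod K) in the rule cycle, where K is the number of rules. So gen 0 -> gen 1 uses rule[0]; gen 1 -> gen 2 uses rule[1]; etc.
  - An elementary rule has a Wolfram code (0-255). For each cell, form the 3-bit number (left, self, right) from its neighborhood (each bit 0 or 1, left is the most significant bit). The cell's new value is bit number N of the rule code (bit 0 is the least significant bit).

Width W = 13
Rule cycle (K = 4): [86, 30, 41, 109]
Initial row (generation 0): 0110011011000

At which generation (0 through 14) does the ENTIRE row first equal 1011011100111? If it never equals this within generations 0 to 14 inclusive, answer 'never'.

Gen 0: 0110011011000
Gen 1 (rule 86): 1011101001100
Gen 2 (rule 30): 1010001111010
Gen 3 (rule 41): 0100101000100
Gen 4 (rule 109): 0100111010101
Gen 5 (rule 86): 1111001010101
Gen 6 (rule 30): 1000111010101
Gen 7 (rule 41): 0010100101010
Gen 8 (rule 109): 1011100111110
Gen 9 (rule 86): 1000111000011
Gen 10 (rule 30): 1101100100110
Gen 11 (rule 41): 1011000000100
Gen 12 (rule 109): 1111011110101
Gen 13 (rule 86): 0001000010101
Gen 14 (rule 30): 0011100110101

Answer: never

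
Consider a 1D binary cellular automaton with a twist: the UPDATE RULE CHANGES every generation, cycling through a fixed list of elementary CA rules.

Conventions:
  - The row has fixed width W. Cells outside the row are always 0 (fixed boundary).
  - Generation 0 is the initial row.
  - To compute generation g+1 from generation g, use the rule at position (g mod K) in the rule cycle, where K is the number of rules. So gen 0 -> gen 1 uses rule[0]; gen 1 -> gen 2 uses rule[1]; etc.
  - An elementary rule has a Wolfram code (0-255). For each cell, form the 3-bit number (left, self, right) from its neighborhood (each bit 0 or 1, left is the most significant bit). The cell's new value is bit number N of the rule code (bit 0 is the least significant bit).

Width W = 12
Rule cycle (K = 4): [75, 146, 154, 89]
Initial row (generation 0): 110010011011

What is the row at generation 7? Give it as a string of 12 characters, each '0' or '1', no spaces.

Gen 0: 110010011011
Gen 1 (rule 75): 110100111011
Gen 2 (rule 146): 000011010000
Gen 3 (rule 154): 000110001000
Gen 4 (rule 89): 110111100111
Gen 5 (rule 75): 110100101101
Gen 6 (rule 146): 000011000000
Gen 7 (rule 154): 000110100000

Answer: 000110100000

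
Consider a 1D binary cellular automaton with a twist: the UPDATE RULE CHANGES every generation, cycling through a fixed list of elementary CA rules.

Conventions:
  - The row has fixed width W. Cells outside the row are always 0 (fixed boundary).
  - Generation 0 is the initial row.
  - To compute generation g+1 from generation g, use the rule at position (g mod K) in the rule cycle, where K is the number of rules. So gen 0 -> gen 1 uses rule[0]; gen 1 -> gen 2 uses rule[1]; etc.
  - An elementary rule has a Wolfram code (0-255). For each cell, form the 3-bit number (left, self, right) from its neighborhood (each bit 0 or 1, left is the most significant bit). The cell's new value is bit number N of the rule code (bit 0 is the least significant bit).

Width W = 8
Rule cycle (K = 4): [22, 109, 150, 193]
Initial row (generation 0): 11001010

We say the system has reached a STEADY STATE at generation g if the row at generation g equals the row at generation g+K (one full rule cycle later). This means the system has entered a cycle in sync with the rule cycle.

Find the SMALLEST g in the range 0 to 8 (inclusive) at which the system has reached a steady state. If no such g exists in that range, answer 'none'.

Answer: none

Derivation:
Gen 0: 11001010
Gen 1 (rule 22): 00111011
Gen 2 (rule 109): 10101111
Gen 3 (rule 150): 10100110
Gen 4 (rule 193): 00000010
Gen 5 (rule 22): 00000111
Gen 6 (rule 109): 11110101
Gen 7 (rule 150): 01100101
Gen 8 (rule 193): 00100000
Gen 9 (rule 22): 01110000
Gen 10 (rule 109): 01010111
Gen 11 (rule 150): 11010010
Gen 12 (rule 193): 01000000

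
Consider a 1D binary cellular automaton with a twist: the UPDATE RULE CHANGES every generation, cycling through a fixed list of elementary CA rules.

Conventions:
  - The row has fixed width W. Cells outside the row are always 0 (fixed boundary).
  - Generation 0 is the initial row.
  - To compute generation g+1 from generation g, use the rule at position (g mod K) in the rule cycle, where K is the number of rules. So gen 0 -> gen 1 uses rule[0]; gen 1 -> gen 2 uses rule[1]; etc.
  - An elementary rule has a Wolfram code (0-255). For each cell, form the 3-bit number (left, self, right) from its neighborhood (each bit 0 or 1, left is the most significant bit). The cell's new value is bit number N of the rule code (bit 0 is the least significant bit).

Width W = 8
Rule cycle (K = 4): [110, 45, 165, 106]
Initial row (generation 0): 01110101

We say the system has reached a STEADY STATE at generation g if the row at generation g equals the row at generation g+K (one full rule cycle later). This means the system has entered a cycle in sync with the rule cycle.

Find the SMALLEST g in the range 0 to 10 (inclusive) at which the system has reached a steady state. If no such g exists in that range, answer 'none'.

Answer: 1

Derivation:
Gen 0: 01110101
Gen 1 (rule 110): 11011111
Gen 2 (rule 45): 10110000
Gen 3 (rule 165): 11000111
Gen 4 (rule 106): 11001101
Gen 5 (rule 110): 11011111
Gen 6 (rule 45): 10110000
Gen 7 (rule 165): 11000111
Gen 8 (rule 106): 11001101
Gen 9 (rule 110): 11011111
Gen 10 (rule 45): 10110000
Gen 11 (rule 165): 11000111
Gen 12 (rule 106): 11001101
Gen 13 (rule 110): 11011111
Gen 14 (rule 45): 10110000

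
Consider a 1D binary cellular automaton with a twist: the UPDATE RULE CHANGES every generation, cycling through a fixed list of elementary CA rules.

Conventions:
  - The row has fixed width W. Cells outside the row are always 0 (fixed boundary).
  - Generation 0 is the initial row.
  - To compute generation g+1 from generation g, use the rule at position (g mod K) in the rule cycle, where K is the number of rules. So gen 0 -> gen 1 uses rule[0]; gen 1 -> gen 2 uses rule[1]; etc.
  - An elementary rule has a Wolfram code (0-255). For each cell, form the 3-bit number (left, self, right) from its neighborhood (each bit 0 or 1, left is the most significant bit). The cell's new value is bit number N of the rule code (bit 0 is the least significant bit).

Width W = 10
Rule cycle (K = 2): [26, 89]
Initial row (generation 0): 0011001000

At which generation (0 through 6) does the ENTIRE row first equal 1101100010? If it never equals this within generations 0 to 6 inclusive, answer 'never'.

Gen 0: 0011001000
Gen 1 (rule 26): 0110110100
Gen 2 (rule 89): 0110110011
Gen 3 (rule 26): 1100101110
Gen 4 (rule 89): 1110001011
Gen 5 (rule 26): 1001010010
Gen 6 (rule 89): 0100001001

Answer: never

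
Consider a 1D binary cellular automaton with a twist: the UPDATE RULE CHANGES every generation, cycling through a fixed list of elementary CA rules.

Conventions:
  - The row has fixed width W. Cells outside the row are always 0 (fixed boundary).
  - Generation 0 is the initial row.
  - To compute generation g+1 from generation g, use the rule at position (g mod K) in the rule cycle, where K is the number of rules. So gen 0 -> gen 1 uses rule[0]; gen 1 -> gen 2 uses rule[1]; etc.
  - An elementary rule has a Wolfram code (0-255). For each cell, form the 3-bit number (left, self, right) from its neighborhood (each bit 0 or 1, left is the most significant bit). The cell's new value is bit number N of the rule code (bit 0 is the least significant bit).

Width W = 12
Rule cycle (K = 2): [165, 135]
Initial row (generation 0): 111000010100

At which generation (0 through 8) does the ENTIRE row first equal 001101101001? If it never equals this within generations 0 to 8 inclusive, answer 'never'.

Answer: 3

Derivation:
Gen 0: 111000010100
Gen 1 (rule 165): 010011011101
Gen 2 (rule 135): 110100001001
Gen 3 (rule 165): 001101101001
Gen 4 (rule 135): 110000001011
Gen 5 (rule 165): 000111101100
Gen 6 (rule 135): 111011000001
Gen 7 (rule 165): 010100011101
Gen 8 (rule 135): 110101101001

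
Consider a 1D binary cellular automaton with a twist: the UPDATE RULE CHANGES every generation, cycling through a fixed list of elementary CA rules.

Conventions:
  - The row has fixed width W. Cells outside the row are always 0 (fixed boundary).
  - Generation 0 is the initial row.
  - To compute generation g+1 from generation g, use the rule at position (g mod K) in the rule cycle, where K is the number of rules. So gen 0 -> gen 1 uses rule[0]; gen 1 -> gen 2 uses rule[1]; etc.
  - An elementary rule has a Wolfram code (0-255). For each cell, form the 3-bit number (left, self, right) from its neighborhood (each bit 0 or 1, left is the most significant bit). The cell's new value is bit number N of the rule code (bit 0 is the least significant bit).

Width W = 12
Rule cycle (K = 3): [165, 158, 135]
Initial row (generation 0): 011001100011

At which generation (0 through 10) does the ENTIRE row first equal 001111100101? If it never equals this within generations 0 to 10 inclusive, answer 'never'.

Answer: never

Derivation:
Gen 0: 011001100011
Gen 1 (rule 165): 000000001000
Gen 2 (rule 158): 000000011100
Gen 3 (rule 135): 111111101001
Gen 4 (rule 165): 011111011001
Gen 5 (rule 158): 111110010111
Gen 6 (rule 135): 011100110010
Gen 7 (rule 165): 001000000010
Gen 8 (rule 158): 011100000111
Gen 9 (rule 135): 101001111010
Gen 10 (rule 165): 111000110110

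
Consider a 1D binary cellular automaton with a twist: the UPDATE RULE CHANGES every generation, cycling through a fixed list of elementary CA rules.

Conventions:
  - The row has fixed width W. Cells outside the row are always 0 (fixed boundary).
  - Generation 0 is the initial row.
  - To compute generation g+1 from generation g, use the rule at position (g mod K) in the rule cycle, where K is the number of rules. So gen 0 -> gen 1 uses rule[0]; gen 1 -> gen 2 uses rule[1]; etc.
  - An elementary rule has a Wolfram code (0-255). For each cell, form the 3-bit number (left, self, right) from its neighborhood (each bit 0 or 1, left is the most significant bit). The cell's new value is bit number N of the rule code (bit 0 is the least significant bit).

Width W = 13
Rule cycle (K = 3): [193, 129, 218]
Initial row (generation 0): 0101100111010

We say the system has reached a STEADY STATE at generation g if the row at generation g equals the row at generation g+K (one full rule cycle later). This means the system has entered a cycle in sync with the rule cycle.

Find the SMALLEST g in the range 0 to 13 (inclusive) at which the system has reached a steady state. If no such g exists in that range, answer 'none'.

Gen 0: 0101100111010
Gen 1 (rule 193): 0000100011000
Gen 2 (rule 129): 1110001000011
Gen 3 (rule 218): 1111010100111
Gen 4 (rule 193): 0111000000011
Gen 5 (rule 129): 0010011111000
Gen 6 (rule 218): 0101111111100
Gen 7 (rule 193): 0000111111101
Gen 8 (rule 129): 1110011111000
Gen 9 (rule 218): 1111111111100
Gen 10 (rule 193): 0111111111101
Gen 11 (rule 129): 0011111111000
Gen 12 (rule 218): 0111111111100
Gen 13 (rule 193): 0011111111101
Gen 14 (rule 129): 1001111111000
Gen 15 (rule 218): 0111111111100
Gen 16 (rule 193): 0011111111101

Answer: 12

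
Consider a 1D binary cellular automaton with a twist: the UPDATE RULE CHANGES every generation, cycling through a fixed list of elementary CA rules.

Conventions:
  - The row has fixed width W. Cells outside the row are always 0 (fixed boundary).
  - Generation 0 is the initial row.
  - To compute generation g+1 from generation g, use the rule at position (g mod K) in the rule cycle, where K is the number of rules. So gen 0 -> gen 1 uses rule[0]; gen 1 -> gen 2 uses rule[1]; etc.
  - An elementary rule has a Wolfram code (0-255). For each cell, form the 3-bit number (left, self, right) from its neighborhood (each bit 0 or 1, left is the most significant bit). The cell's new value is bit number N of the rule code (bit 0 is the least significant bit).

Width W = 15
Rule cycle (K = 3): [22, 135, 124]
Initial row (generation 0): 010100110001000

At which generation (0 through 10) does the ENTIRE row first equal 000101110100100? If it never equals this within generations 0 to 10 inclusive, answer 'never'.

Answer: never

Derivation:
Gen 0: 010100110001000
Gen 1 (rule 22): 110111001011100
Gen 2 (rule 135): 000010011001001
Gen 3 (rule 124): 000011011101101
Gen 4 (rule 22): 000100000000001
Gen 5 (rule 135): 111101111111111
Gen 6 (rule 124): 100111000000001
Gen 7 (rule 22): 111000100000011
Gen 8 (rule 135): 010011101111100
Gen 9 (rule 124): 011010111000110
Gen 10 (rule 22): 100010000101001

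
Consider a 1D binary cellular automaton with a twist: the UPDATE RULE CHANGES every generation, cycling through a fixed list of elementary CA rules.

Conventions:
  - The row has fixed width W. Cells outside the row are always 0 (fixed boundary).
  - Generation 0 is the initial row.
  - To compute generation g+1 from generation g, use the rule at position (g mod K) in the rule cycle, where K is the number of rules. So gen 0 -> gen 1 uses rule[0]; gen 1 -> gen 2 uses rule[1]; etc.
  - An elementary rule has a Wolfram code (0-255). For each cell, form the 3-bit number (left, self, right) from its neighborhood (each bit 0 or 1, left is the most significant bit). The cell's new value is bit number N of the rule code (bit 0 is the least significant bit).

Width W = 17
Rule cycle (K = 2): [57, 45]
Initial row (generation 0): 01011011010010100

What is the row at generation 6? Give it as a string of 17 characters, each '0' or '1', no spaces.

Gen 0: 01011011010010100
Gen 1 (rule 57): 00110110101001011
Gen 2 (rule 45): 10101101111001110
Gen 3 (rule 57): 01011011000101001
Gen 4 (rule 45): 01110110010111001
Gen 5 (rule 57): 01001101001100100
Gen 6 (rule 45): 01001011001000101

Answer: 01001011001000101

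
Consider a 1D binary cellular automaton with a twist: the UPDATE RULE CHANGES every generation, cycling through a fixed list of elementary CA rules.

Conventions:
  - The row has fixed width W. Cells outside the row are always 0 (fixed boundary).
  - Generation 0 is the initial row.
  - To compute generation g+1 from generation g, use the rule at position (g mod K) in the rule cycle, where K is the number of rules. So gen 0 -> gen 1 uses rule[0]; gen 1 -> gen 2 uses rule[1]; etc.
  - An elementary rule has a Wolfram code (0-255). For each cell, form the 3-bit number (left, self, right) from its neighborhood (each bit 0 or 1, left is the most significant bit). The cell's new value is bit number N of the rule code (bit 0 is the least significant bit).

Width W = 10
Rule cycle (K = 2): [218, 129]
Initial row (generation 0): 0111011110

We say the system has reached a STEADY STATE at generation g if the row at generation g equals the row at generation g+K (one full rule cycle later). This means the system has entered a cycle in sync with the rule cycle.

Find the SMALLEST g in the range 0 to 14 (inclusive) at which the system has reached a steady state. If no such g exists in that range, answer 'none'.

Answer: 1

Derivation:
Gen 0: 0111011110
Gen 1 (rule 218): 1111011111
Gen 2 (rule 129): 0110001110
Gen 3 (rule 218): 1111011111
Gen 4 (rule 129): 0110001110
Gen 5 (rule 218): 1111011111
Gen 6 (rule 129): 0110001110
Gen 7 (rule 218): 1111011111
Gen 8 (rule 129): 0110001110
Gen 9 (rule 218): 1111011111
Gen 10 (rule 129): 0110001110
Gen 11 (rule 218): 1111011111
Gen 12 (rule 129): 0110001110
Gen 13 (rule 218): 1111011111
Gen 14 (rule 129): 0110001110
Gen 15 (rule 218): 1111011111
Gen 16 (rule 129): 0110001110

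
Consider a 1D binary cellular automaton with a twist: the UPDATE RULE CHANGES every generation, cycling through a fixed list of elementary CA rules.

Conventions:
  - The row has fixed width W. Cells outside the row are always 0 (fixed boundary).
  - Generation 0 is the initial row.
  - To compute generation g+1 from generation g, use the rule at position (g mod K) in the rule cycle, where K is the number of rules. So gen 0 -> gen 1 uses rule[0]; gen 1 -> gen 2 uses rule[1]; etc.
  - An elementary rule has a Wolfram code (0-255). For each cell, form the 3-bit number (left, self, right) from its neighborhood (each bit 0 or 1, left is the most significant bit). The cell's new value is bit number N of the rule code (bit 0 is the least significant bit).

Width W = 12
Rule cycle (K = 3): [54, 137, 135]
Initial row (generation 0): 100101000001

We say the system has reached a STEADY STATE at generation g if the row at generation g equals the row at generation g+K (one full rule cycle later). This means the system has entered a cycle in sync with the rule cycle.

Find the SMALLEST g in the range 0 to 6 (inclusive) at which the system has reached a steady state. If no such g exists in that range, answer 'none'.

Answer: none

Derivation:
Gen 0: 100101000001
Gen 1 (rule 54): 111111100011
Gen 2 (rule 137): 111111001010
Gen 3 (rule 135): 011110011010
Gen 4 (rule 54): 100001100111
Gen 5 (rule 137): 001101000110
Gen 6 (rule 135): 110001011000
Gen 7 (rule 54): 001011100100
Gen 8 (rule 137): 100011000001
Gen 9 (rule 135): 101100011111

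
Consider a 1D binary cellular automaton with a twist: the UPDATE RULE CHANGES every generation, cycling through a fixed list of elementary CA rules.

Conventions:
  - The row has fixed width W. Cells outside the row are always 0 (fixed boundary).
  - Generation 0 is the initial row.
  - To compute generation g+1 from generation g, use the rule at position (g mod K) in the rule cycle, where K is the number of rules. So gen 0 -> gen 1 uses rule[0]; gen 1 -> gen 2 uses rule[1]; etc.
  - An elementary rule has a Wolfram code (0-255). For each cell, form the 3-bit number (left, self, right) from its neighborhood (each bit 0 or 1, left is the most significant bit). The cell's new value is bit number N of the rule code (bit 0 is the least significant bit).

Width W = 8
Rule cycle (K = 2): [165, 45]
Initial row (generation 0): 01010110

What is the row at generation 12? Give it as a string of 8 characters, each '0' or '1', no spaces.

Answer: 01110010

Derivation:
Gen 0: 01010110
Gen 1 (rule 165): 01111000
Gen 2 (rule 45): 01000011
Gen 3 (rule 165): 01011000
Gen 4 (rule 45): 01110011
Gen 5 (rule 165): 00100000
Gen 6 (rule 45): 10101111
Gen 7 (rule 165): 11110110
Gen 8 (rule 45): 10001100
Gen 9 (rule 165): 10100001
Gen 10 (rule 45): 11101101
Gen 11 (rule 165): 01010011
Gen 12 (rule 45): 01110010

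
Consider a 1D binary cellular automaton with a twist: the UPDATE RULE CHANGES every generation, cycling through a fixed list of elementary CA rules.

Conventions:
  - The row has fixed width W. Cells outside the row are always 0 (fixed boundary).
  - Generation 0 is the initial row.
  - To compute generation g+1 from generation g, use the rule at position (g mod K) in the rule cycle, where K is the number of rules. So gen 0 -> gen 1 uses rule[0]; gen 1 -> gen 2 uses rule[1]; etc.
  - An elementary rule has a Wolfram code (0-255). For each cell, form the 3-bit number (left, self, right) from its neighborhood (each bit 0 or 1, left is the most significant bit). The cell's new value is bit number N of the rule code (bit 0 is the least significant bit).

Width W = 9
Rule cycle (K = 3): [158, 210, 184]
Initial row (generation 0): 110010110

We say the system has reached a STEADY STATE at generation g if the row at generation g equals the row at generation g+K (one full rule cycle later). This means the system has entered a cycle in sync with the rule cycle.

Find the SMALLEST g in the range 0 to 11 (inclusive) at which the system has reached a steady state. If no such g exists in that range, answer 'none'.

Gen 0: 110010110
Gen 1 (rule 158): 101110101
Gen 2 (rule 210): 000110000
Gen 3 (rule 184): 000101000
Gen 4 (rule 158): 001101100
Gen 5 (rule 210): 010100110
Gen 6 (rule 184): 001010101
Gen 7 (rule 158): 011010101
Gen 8 (rule 210): 101000000
Gen 9 (rule 184): 010100000
Gen 10 (rule 158): 110110000
Gen 11 (rule 210): 010011000
Gen 12 (rule 184): 001010100
Gen 13 (rule 158): 011010110
Gen 14 (rule 210): 101000011

Answer: none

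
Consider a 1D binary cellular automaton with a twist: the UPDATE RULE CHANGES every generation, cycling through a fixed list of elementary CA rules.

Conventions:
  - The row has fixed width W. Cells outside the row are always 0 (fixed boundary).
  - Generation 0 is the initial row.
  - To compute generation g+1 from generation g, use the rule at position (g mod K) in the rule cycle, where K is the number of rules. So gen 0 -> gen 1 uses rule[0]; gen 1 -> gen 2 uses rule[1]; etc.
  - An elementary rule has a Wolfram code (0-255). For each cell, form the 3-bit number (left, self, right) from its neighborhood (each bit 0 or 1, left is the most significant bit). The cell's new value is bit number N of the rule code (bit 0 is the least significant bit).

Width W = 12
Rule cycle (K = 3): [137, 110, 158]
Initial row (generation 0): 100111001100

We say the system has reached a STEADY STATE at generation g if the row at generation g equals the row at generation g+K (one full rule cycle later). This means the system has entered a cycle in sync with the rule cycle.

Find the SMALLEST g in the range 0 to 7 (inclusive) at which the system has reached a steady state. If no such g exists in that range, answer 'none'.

Answer: none

Derivation:
Gen 0: 100111001100
Gen 1 (rule 137): 000110001001
Gen 2 (rule 110): 001110011011
Gen 3 (rule 158): 011101110010
Gen 4 (rule 137): 011001100000
Gen 5 (rule 110): 111011100000
Gen 6 (rule 158): 110011010000
Gen 7 (rule 137): 100010000111
Gen 8 (rule 110): 100110001101
Gen 9 (rule 158): 111101011001
Gen 10 (rule 137): 111000010000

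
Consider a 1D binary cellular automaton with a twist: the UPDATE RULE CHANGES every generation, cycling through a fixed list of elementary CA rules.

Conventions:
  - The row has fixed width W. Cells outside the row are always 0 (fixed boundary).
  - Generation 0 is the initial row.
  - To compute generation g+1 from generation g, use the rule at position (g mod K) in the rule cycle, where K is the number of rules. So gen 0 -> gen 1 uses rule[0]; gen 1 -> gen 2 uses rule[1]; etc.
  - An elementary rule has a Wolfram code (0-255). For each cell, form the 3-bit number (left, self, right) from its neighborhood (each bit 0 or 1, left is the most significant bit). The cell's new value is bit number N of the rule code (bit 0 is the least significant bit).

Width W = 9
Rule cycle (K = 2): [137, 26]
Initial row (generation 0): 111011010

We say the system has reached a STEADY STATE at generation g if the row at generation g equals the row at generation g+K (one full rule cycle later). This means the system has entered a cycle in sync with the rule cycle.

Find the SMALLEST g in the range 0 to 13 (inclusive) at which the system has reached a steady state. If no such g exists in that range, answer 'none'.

Answer: none

Derivation:
Gen 0: 111011010
Gen 1 (rule 137): 110010000
Gen 2 (rule 26): 101101000
Gen 3 (rule 137): 001000011
Gen 4 (rule 26): 010100110
Gen 5 (rule 137): 000000100
Gen 6 (rule 26): 000001010
Gen 7 (rule 137): 111100000
Gen 8 (rule 26): 100010000
Gen 9 (rule 137): 001000111
Gen 10 (rule 26): 010101100
Gen 11 (rule 137): 000001001
Gen 12 (rule 26): 000010110
Gen 13 (rule 137): 111000100
Gen 14 (rule 26): 100101010
Gen 15 (rule 137): 000000000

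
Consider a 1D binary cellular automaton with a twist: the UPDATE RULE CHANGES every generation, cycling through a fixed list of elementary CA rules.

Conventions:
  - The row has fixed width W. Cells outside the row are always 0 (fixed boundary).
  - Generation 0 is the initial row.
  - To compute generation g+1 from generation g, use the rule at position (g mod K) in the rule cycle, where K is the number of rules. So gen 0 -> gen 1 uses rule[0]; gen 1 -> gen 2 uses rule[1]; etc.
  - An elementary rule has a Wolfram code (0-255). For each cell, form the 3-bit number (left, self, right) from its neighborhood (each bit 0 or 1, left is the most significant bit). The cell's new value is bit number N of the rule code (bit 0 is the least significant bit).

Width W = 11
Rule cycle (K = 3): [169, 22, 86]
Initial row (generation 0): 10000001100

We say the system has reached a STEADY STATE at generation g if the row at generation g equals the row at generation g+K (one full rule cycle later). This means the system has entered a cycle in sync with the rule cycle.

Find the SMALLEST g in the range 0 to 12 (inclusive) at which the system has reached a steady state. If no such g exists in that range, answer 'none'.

Gen 0: 10000001100
Gen 1 (rule 169): 00111101001
Gen 2 (rule 22): 01000001111
Gen 3 (rule 86): 11100010001
Gen 4 (rule 169): 11001000100
Gen 5 (rule 22): 00111101110
Gen 6 (rule 86): 01000100011
Gen 7 (rule 169): 00010001010
Gen 8 (rule 22): 00111011011
Gen 9 (rule 86): 01001001001
Gen 10 (rule 169): 00000000000
Gen 11 (rule 22): 00000000000
Gen 12 (rule 86): 00000000000
Gen 13 (rule 169): 11111111111
Gen 14 (rule 22): 00000000000
Gen 15 (rule 86): 00000000000

Answer: 11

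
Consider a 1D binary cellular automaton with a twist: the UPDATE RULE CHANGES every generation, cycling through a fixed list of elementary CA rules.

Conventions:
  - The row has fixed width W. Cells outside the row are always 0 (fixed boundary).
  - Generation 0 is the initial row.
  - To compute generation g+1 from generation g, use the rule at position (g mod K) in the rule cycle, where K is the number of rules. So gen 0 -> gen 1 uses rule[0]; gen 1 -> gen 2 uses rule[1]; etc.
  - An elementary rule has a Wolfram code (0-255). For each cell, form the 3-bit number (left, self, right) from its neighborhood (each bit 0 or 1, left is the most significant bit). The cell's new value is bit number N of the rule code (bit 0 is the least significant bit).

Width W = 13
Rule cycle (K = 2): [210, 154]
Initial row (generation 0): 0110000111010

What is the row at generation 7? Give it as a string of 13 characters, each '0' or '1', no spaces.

Gen 0: 0110000111010
Gen 1 (rule 210): 1011001011001
Gen 2 (rule 154): 0010110010110
Gen 3 (rule 210): 0100011100011
Gen 4 (rule 154): 1010111010110
Gen 5 (rule 210): 0000011000011
Gen 6 (rule 154): 0000110100110
Gen 7 (rule 210): 0001010011011

Answer: 0001010011011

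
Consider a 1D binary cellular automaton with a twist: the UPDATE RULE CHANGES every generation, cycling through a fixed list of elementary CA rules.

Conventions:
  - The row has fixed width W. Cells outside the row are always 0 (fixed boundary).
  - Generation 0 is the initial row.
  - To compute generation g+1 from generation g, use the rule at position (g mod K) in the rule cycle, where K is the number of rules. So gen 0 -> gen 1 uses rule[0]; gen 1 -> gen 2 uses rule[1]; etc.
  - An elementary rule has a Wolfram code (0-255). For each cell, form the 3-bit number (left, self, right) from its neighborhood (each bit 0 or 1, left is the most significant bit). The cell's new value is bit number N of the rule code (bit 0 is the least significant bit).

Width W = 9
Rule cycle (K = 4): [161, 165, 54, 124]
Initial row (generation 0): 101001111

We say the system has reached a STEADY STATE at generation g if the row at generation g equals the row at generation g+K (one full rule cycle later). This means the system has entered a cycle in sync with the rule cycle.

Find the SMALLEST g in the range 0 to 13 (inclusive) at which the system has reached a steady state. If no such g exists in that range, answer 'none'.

Answer: 11

Derivation:
Gen 0: 101001111
Gen 1 (rule 161): 010000110
Gen 2 (rule 165): 010110000
Gen 3 (rule 54): 111001000
Gen 4 (rule 124): 101101100
Gen 5 (rule 161): 010010001
Gen 6 (rule 165): 010010101
Gen 7 (rule 54): 111111111
Gen 8 (rule 124): 100000001
Gen 9 (rule 161): 001111100
Gen 10 (rule 165): 100111001
Gen 11 (rule 54): 111000111
Gen 12 (rule 124): 101100101
Gen 13 (rule 161): 010000010
Gen 14 (rule 165): 010111010
Gen 15 (rule 54): 111000111
Gen 16 (rule 124): 101100101
Gen 17 (rule 161): 010000010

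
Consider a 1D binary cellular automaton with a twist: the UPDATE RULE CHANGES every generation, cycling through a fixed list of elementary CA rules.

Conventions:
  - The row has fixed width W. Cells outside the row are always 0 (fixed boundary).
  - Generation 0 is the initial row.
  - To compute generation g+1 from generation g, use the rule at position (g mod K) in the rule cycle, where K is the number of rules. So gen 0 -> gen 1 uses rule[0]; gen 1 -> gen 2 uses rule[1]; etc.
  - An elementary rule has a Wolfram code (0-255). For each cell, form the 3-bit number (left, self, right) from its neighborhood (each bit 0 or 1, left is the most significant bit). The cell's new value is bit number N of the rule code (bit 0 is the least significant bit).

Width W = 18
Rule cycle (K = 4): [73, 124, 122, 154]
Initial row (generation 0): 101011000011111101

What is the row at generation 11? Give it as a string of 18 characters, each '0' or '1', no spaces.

Gen 0: 101011000011111101
Gen 1 (rule 73): 000011011010000100
Gen 2 (rule 124): 000011111111000110
Gen 3 (rule 122): 000110000001101111
Gen 4 (rule 154): 001101000011001110
Gen 5 (rule 73): 101100011011001010
Gen 6 (rule 124): 111110011111101111
Gen 7 (rule 122): 100011110000111001
Gen 8 (rule 154): 010111101001110110
Gen 9 (rule 73): 000100100001010110
Gen 10 (rule 124): 000110110001111111
Gen 11 (rule 122): 001111111011000001

Answer: 001111111011000001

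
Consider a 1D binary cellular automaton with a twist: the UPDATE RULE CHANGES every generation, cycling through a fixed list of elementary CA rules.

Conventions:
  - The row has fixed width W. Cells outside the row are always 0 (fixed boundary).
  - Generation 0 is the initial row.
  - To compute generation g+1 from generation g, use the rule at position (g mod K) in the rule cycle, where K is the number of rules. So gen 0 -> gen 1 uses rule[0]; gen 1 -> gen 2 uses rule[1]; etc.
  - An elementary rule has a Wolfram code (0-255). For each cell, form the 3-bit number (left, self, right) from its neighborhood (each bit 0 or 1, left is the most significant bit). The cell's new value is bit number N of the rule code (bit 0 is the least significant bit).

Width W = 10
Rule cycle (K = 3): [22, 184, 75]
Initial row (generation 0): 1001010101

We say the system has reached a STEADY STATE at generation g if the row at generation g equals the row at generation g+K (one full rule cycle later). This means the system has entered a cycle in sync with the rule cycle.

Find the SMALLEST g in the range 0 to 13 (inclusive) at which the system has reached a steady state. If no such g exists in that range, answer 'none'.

Gen 0: 1001010101
Gen 1 (rule 22): 1111010101
Gen 2 (rule 184): 1110101010
Gen 3 (rule 75): 1010000000
Gen 4 (rule 22): 1011000000
Gen 5 (rule 184): 0110100000
Gen 6 (rule 75): 1110001111
Gen 7 (rule 22): 0001010000
Gen 8 (rule 184): 0000101000
Gen 9 (rule 75): 1111000011
Gen 10 (rule 22): 0000100100
Gen 11 (rule 184): 0000010010
Gen 12 (rule 75): 1111100100
Gen 13 (rule 22): 0000011110
Gen 14 (rule 184): 0000011101
Gen 15 (rule 75): 1111110100
Gen 16 (rule 22): 0000000110

Answer: none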